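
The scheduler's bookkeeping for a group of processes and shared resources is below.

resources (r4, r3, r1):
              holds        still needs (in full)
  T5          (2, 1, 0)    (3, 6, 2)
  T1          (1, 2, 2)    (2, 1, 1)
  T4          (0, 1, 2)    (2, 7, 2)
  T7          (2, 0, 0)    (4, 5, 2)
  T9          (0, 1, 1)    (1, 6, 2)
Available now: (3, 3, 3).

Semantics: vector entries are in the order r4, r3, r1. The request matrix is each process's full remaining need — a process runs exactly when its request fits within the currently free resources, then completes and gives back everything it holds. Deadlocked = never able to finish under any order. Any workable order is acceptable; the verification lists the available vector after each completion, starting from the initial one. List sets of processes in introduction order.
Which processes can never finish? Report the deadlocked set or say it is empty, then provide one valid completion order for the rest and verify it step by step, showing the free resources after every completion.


Deadlocked set: T5, T4 and T9.
Key observation: no order helps: past T1, T7, the free pool tops out at (6, 5, 5), below what each blocked process needs in r3.
A valid finishing order for the others: T1, T7. Walking it through:
  pool = (3, 3, 3)
  T1: need (2, 1, 1) fits (3, 3, 3); releases (1, 2, 2), pool now (4, 5, 5)
  T7: need (4, 5, 2) fits (4, 5, 5); releases (2, 0, 0), pool now (6, 5, 5)
The blocked processes can never fit:
  T5 still needs (3, 6, 2) but only (6, 5, 5) is free — short on r3
  T4 still needs (2, 7, 2) but only (6, 5, 5) is free — short on r3
  T9 still needs (1, 6, 2) but only (6, 5, 5) is free — short on r3


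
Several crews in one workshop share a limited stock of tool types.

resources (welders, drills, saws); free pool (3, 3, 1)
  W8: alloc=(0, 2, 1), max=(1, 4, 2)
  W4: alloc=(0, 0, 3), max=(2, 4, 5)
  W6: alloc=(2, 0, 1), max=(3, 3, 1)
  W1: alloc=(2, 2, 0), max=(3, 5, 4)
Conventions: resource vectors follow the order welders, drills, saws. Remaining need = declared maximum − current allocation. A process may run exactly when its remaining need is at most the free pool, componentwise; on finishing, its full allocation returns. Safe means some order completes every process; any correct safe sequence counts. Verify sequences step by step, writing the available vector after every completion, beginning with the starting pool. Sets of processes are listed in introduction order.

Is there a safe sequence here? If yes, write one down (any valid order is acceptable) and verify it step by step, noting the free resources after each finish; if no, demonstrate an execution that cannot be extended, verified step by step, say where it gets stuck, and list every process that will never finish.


The state is SAFE; one workable sequence: W8, W4, W1, W6.
Key observation: at W8 the run first touches a limit — (1, 2, 1) against (3, 3, 1), exact on a resource it actually requests.
Verifying each step:
  pool = (3, 3, 1)
  W8 needs (1, 2, 1) <= (3, 3, 1) -> finishes; pool += (0, 2, 1) = (3, 5, 2)
  W4 needs (2, 4, 2) <= (3, 5, 2) -> finishes; pool += (0, 0, 3) = (3, 5, 5)
  W1 needs (1, 3, 4) <= (3, 5, 5) -> finishes; pool += (2, 2, 0) = (5, 7, 5)
  W6 needs (1, 3, 0) <= (5, 7, 5) -> finishes; pool += (2, 0, 1) = (7, 7, 6)


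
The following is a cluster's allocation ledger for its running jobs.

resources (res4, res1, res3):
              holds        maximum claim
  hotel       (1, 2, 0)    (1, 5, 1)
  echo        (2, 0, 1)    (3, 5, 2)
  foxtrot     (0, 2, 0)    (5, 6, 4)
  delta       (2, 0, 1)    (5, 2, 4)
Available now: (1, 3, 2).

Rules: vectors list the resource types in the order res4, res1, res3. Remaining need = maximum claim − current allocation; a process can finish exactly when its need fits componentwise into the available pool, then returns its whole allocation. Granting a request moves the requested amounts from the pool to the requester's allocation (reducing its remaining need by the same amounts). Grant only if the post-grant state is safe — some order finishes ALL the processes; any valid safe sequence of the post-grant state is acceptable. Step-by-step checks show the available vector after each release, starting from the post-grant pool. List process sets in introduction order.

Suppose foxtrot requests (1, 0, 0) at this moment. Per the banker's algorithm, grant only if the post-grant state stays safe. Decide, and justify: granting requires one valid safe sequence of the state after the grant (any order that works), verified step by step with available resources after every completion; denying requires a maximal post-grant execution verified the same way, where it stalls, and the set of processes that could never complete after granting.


GRANT. The post-grant state is safe; one safe sequence: hotel, echo, delta, foxtrot.
Key observation: (0, 3, 2) free after granting still covers hotel first, and each release covers the next.
Check on the post-grant state, step by step:
  pool = (0, 3, 2)
  hotel needs (0, 3, 1) <= (0, 3, 2) -> finishes; pool += (1, 2, 0) = (1, 5, 2)
  echo needs (1, 5, 1) <= (1, 5, 2) -> finishes; pool += (2, 0, 1) = (3, 5, 3)
  delta needs (3, 2, 3) <= (3, 5, 3) -> finishes; pool += (2, 0, 1) = (5, 5, 4)
  foxtrot needs (4, 4, 4) <= (5, 5, 4) -> finishes; pool += (1, 2, 0) = (6, 7, 4)


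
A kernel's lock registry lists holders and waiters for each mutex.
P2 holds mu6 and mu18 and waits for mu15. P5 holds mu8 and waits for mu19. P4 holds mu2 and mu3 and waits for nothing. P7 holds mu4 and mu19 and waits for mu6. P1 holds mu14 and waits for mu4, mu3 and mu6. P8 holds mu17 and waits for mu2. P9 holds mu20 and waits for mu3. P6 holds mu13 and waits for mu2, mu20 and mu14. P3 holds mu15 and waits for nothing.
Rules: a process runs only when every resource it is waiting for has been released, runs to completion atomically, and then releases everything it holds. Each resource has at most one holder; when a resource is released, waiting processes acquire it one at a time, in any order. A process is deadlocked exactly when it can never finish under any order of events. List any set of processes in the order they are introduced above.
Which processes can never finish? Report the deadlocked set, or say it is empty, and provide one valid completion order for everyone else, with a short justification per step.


Nothing here is deadlocked.
Key observation: every chain of waits terminates; starting from the processes that wait on nothing, all the rest unlock in turn.
A valid finishing order for the others: P3, P2, P4, P9, P7, P5, P8, P1, P6.
Check, step by step:
  run P3 (it waits on nothing); releases mu15
  run P2 (all its waits — mu15 — are resolved); releases mu6 and mu18
  run P4 (it waits on nothing); releases mu2 and mu3
  run P9 (all its waits — mu3 — are resolved); releases mu20
  run P7 (all its waits — mu6 — are resolved); releases mu4 and mu19
  run P5 (all its waits — mu19 — are resolved); releases mu8
  run P8 (all its waits — mu2 — are resolved); releases mu17
  run P1 (all its waits — mu4, mu3 and mu6 — are resolved); releases mu14
  run P6 (all its waits — mu2, mu20 and mu14 — are resolved); releases mu13


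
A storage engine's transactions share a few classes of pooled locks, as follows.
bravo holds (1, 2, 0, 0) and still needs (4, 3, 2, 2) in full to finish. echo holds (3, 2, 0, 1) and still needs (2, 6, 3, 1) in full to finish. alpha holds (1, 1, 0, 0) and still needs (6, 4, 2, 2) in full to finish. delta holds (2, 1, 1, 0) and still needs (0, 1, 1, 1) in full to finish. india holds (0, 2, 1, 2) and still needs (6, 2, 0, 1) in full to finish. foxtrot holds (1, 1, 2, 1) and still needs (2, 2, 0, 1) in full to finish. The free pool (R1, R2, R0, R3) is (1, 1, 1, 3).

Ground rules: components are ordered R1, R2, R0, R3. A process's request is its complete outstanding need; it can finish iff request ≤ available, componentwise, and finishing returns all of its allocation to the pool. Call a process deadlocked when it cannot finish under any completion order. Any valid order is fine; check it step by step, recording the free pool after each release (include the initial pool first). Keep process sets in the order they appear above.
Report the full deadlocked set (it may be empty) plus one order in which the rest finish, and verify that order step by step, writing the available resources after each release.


Deadlocked set: echo, alpha and india.
Key observation: after delta, foxtrot, bravo the pool peaks at (5, 5, 4, 4), and each blocked process is short somewhere: echo on R2; alpha on R1; india on R1.
The rest can finish in the order delta, foxtrot, bravo. Step-by-step check:
  pool = (1, 1, 1, 3)
  delta: need (0, 1, 1, 1) fits (1, 1, 1, 3); releases (2, 1, 1, 0), pool now (3, 2, 2, 3)
  foxtrot: need (2, 2, 0, 1) fits (3, 2, 2, 3); releases (1, 1, 2, 1), pool now (4, 3, 4, 4)
  bravo: need (4, 3, 2, 2) fits (4, 3, 4, 4); releases (1, 2, 0, 0), pool now (5, 5, 4, 4)
The blocked processes can never fit:
  echo still needs (2, 6, 3, 1) but only (5, 5, 4, 4) is free — short on R2
  alpha still needs (6, 4, 2, 2) but only (5, 5, 4, 4) is free — short on R1
  india still needs (6, 2, 0, 1) but only (5, 5, 4, 4) is free — short on R1


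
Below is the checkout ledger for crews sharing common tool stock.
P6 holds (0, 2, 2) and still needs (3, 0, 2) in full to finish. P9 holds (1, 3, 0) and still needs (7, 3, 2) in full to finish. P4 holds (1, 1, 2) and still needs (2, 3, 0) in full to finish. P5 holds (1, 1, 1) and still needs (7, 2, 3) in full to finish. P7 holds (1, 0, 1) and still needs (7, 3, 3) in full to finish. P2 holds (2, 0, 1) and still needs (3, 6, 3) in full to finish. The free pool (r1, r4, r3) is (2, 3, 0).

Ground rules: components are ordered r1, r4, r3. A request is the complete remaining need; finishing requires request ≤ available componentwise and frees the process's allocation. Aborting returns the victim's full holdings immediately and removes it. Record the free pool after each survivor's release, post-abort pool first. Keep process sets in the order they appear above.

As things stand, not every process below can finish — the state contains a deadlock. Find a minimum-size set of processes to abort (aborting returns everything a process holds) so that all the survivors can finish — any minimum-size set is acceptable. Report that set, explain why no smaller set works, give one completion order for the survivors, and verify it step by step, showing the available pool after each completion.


Abort P9 and P7.
Key observation: P5 could never have finished before the abort; with (2, 3, 1) returned by P9 and P7, it fits at step 3.
Minimality, checking each single-abort alternative: P6 alone leaves P9 blocked (short on r1); P9 alone leaves P5 blocked (short on r1); P4 alone leaves P9 blocked (short on r1); P5 alone leaves P9 blocked (short on r1); P7 alone leaves P9 blocked (short on r1); P2 alone leaves P9 blocked (short on r1).
Survivors finish in the order: P4, P2, P5, P6. Walking it through (pool after the aborts first):
  pool = (4, 6, 1)
  P4: need (2, 3, 0) fits (4, 6, 1); releases (1, 1, 2), pool now (5, 7, 3)
  P2: need (3, 6, 3) fits (5, 7, 3); releases (2, 0, 1), pool now (7, 7, 4)
  P5: need (7, 2, 3) fits (7, 7, 4); releases (1, 1, 1), pool now (8, 8, 5)
  P6: need (3, 0, 2) fits (8, 8, 5); releases (0, 2, 2), pool now (8, 10, 7)


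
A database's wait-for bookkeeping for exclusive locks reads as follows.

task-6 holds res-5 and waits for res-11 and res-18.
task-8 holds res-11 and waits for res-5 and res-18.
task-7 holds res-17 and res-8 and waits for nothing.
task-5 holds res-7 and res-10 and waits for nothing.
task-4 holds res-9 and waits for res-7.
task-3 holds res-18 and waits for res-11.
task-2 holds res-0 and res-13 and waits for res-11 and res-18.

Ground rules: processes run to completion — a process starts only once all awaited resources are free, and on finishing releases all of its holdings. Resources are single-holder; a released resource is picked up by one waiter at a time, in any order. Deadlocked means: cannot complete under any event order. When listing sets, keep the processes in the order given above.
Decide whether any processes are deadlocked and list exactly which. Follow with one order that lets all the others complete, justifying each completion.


Deadlocked set: task-6, task-8, task-3 and task-2.
Key observation: along task-6 -> task-8 -> task-6, each member waits on what the next one holds — a deadlock; task-3 is caught in further circular waits and task-2 waits into the deadlock from upstream.
A valid finishing order for the others: task-7, task-5, task-4.
Walking it through:
  task-7: no waits; runs immediately, freeing res-17 and res-8
  task-5: no waits; runs immediately, freeing res-7 and res-10
  run task-4 (all its waits — res-7 — are resolved); releases res-9


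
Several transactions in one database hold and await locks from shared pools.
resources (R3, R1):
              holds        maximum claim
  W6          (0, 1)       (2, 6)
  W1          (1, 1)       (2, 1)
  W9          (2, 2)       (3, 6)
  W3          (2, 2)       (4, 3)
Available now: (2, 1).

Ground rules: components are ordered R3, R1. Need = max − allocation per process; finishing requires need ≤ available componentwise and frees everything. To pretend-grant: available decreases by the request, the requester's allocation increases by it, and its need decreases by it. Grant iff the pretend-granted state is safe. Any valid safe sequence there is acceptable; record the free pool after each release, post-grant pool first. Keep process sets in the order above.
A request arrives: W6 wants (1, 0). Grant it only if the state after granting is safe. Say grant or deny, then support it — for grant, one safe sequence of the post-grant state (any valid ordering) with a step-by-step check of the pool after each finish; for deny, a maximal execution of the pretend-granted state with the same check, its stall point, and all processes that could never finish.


GRANT. The post-grant state is safe; one safe sequence: W1, W3, W9, W6.
Key observation: the transfer keeps a workable pool ((1, 1)); W1 starts the safe sequence.
Step-by-step check of the post-grant state:
  pool = (1, 1)
  run W1 (needs (1, 0), free (1, 1)); after release of (1, 1) the pool is (2, 2)
  run W3 (needs (2, 1), free (2, 2)); after release of (2, 2) the pool is (4, 4)
  run W9 (needs (1, 4), free (4, 4)); after release of (2, 2) the pool is (6, 6)
  run W6 (needs (1, 5), free (6, 6)); after release of (1, 1) the pool is (7, 7)


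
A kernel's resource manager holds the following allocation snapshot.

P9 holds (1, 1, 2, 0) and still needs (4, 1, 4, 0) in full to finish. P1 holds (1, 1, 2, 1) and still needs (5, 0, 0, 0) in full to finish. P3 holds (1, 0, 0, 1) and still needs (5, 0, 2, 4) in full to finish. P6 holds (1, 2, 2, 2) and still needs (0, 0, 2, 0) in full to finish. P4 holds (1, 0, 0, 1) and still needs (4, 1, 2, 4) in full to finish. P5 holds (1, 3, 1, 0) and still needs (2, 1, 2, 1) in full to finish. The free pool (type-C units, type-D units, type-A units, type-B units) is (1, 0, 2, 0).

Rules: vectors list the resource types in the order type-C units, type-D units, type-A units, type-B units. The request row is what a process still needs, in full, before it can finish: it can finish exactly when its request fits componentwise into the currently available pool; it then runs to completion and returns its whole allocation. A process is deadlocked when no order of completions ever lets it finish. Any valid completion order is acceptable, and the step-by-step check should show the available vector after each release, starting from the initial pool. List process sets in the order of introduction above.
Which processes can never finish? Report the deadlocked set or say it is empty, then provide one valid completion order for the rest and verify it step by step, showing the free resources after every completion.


Deadlocked set: P9, P1, P3 and P4.
Key observation: P6, P5 can finish, but then (3, 5, 5, 2) is all there is, and the blocked group's type-C units demands exceed it.
A valid finishing order for the others: P6, P5. Verifying each step:
  pool = (1, 0, 2, 0)
  P6 needs (0, 0, 2, 0) <= (1, 0, 2, 0) -> finishes; pool += (1, 2, 2, 2) = (2, 2, 4, 2)
  P5 needs (2, 1, 2, 1) <= (2, 2, 4, 2) -> finishes; pool += (1, 3, 1, 0) = (3, 5, 5, 2)
None of the blocked processes ever fits:
  blocked: P9 wants (4, 1, 4, 0), pool (3, 5, 5, 2) — not enough type-C units
  blocked: P1 wants (5, 0, 0, 0), pool (3, 5, 5, 2) — not enough type-C units
  blocked: P3 wants (5, 0, 2, 4), pool (3, 5, 5, 2) — not enough type-C units and type-B units
  blocked: P4 wants (4, 1, 2, 4), pool (3, 5, 5, 2) — not enough type-C units and type-B units


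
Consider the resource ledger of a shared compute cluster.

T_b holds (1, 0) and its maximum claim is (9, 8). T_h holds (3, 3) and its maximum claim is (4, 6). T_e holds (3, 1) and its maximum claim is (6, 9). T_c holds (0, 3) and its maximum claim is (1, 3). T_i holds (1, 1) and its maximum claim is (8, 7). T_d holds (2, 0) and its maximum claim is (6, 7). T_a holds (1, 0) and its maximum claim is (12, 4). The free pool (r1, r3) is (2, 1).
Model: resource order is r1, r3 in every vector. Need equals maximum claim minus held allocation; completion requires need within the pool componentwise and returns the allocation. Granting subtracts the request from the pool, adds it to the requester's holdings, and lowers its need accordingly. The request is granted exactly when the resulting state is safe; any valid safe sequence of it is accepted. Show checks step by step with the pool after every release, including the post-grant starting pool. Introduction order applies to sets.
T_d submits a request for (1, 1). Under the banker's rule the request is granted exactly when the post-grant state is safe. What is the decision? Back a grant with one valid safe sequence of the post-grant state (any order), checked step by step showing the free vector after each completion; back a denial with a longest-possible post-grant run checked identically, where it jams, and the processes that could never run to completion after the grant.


GRANT: granting preserves safety; a valid post-grant sequence is T_c, T_h, T_d, T_i, T_b, T_e, T_a.
Key observation: granting shrinks the pool to (1, 0), yet T_c still fits and the chain goes through.
Check on the post-grant state, step by step:
  pool = (1, 0)
  T_c needs (1, 0) <= (1, 0) -> finishes; pool += (0, 3) = (1, 3)
  T_h needs (1, 3) <= (1, 3) -> finishes; pool += (3, 3) = (4, 6)
  T_d needs (3, 6) <= (4, 6) -> finishes; pool += (3, 1) = (7, 7)
  T_i needs (7, 6) <= (7, 7) -> finishes; pool += (1, 1) = (8, 8)
  T_b needs (8, 8) <= (8, 8) -> finishes; pool += (1, 0) = (9, 8)
  T_e needs (3, 8) <= (9, 8) -> finishes; pool += (3, 1) = (12, 9)
  T_a needs (11, 4) <= (12, 9) -> finishes; pool += (1, 0) = (13, 9)


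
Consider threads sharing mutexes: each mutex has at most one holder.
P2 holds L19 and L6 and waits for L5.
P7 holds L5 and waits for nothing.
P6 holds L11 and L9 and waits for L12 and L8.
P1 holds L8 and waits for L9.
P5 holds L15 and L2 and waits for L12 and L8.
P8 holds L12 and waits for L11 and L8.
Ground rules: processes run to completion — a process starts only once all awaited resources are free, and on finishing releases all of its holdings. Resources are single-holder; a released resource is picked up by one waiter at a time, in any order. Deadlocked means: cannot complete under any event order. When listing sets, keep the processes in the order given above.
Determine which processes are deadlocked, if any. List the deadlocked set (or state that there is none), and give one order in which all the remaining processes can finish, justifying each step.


The deadlocked set is P6, P1, P5 and P8.
Key observation: nobody on the ring P6 -> P1 -> P6 can start until another member finishes, which never happens; P8 is caught in further circular waits and P5 waits into the deadlock from upstream.
One completion order for the rest: P7, P2.
Walking it through:
  run P7 (it waits on nothing); releases L5
  run P2 (all its waits — L5 — are resolved); releases L19 and L6


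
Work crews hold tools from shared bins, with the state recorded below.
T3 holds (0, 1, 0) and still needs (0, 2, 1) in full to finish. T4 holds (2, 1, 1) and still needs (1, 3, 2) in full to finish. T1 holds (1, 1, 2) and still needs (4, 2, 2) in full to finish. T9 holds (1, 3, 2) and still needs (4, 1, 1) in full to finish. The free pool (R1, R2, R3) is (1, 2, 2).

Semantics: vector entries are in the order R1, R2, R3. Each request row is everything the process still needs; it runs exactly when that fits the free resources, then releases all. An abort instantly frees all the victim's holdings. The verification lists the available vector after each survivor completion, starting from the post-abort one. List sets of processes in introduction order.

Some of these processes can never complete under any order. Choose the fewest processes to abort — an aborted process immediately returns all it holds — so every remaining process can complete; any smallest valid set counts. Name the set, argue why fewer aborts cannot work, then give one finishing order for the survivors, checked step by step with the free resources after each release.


Abort T1.
Key observation: aborting T1 returns (1, 1, 2), and T9 — hopeless before — runs at step 2 with the returned capacity in the pool.
Minimality: the empty abort set fails — the state is deadlocked as it stands.
The survivors complete as T4, T9, T3. Check, step by step (starting from the post-abort pool):
  pool = (2, 3, 4)
  T4 needs (1, 3, 2) <= (2, 3, 4) -> finishes; pool += (2, 1, 1) = (4, 4, 5)
  T9 needs (4, 1, 1) <= (4, 4, 5) -> finishes; pool += (1, 3, 2) = (5, 7, 7)
  T3 needs (0, 2, 1) <= (5, 7, 7) -> finishes; pool += (0, 1, 0) = (5, 8, 7)


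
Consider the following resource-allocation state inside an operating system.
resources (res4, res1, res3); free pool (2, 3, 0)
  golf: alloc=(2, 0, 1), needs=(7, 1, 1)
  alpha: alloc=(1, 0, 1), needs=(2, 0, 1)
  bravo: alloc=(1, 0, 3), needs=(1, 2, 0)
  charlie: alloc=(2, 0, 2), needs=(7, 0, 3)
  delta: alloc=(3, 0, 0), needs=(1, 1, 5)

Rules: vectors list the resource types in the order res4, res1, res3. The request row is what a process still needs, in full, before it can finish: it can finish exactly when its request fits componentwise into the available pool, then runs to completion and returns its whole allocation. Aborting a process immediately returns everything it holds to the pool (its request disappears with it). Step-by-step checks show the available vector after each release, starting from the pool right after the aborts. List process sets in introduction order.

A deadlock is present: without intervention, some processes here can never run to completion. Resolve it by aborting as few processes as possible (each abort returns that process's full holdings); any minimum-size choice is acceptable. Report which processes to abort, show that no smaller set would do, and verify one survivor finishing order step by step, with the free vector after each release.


Minimum abort set: golf.
Key observation: before aborting golf, delta was permanently blocked — no order could ever run it; afterwards it completes at step 3.
Why nothing smaller works: aborting no one leaves the state deadlocked as given.
One survivor order: bravo, alpha, delta, charlie. Check, step by step (post-abort pool first):
  pool = (4, 3, 1)
  bravo: need (1, 2, 0) fits (4, 3, 1); releases (1, 0, 3), pool now (5, 3, 4)
  alpha: need (2, 0, 1) fits (5, 3, 4); releases (1, 0, 1), pool now (6, 3, 5)
  delta: need (1, 1, 5) fits (6, 3, 5); releases (3, 0, 0), pool now (9, 3, 5)
  charlie: need (7, 0, 3) fits (9, 3, 5); releases (2, 0, 2), pool now (11, 3, 7)


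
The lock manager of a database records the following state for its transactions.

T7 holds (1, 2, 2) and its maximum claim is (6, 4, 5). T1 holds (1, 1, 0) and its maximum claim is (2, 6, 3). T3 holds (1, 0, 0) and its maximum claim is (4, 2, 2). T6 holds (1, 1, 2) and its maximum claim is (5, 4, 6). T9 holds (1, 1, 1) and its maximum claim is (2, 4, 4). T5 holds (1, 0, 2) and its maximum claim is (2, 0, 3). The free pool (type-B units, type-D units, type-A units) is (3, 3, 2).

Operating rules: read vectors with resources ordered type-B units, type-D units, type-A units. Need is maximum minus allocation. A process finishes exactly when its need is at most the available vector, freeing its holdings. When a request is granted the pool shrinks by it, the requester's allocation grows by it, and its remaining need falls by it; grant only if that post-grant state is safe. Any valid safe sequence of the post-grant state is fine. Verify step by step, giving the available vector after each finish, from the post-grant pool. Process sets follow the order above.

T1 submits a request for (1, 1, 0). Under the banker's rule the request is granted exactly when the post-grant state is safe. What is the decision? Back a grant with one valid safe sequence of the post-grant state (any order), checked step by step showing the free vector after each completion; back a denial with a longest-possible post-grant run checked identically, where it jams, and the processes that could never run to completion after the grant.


DENY — the pretend-granted state is unsafe.
Key observation: after T5, T3 the pool peaks at (4, 2, 4), and each blocked process is short somewhere: T7 on type-B units; T1 on type-D units; T6 on type-D units; T9 on type-D units.
After a pretend grant, a maximal execution: T5, T3 — then nothing else fits. Check, step by step:
  pool = (2, 2, 2)
  run T5 (needs (1, 0, 1), free (2, 2, 2)); after release of (1, 0, 2) the pool is (3, 2, 4)
  run T3 (needs (3, 2, 2), free (3, 2, 4)); after release of (1, 0, 0) the pool is (4, 2, 4)
  blocked: T7 wants (5, 2, 3), pool (4, 2, 4) — not enough type-B units
  blocked: T1 wants (0, 4, 3), pool (4, 2, 4) — not enough type-D units
  blocked: T6 wants (4, 3, 4), pool (4, 2, 4) — not enough type-D units
  blocked: T9 wants (1, 3, 3), pool (4, 2, 4) — not enough type-D units
Processes that could never finish after the grant: T7, T1, T6 and T9.


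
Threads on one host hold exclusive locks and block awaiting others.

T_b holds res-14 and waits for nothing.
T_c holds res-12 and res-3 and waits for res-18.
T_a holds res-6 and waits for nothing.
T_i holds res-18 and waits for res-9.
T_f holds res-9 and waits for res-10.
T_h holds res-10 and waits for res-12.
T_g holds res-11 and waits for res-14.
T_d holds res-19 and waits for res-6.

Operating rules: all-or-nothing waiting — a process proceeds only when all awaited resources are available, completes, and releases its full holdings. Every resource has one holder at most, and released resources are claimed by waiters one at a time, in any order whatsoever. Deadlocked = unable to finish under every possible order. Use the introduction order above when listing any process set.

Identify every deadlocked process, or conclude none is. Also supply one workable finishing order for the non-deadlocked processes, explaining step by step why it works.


Deadlocked: T_c, T_i, T_f and T_h.
Key observation: the cycle T_c -> T_i -> T_f -> T_h -> T_c can never break — each member waits on the next; no other process is dragged down with it.
A valid finishing order for the others: T_b, T_g, T_a, T_d.
Check, step by step:
  T_b waits on nothing -> runs at once and releases res-14
  run T_g (all its waits — res-14 — are resolved); releases res-11
  T_a waits on nothing -> runs at once and releases res-6
  run T_d (all its waits — res-6 — are resolved); releases res-19


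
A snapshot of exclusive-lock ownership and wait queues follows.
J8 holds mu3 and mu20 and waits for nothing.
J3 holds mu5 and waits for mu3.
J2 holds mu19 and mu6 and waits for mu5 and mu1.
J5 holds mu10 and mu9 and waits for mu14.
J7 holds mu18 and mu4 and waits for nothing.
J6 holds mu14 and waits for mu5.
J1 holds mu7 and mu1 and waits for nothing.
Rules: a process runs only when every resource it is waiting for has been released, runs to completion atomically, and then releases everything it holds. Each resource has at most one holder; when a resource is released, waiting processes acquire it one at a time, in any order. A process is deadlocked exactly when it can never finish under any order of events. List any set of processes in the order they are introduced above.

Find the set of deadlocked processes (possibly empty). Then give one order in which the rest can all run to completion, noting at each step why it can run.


The deadlocked set is empty.
Key observation: although several processes wait, no cycle exists — each chain bottoms out at a free runner.
One completion order for the rest: J7, J8, J1, J3, J6, J5, J2.
Step-by-step check:
  J7 waits on nothing -> runs at once and releases mu18 and mu4
  J8 waits on nothing -> runs at once and releases mu3 and mu20
  J1 waits on nothing -> runs at once and releases mu7 and mu1
  J3: everything it awaited (mu3) is free; runs, freeing mu5
  J6: everything it awaited (mu5) is free; runs, freeing mu14
  J5: everything it awaited (mu14) is free; runs, freeing mu10 and mu9
  J2: everything it awaited (mu5 and mu1) is free; runs, freeing mu19 and mu6


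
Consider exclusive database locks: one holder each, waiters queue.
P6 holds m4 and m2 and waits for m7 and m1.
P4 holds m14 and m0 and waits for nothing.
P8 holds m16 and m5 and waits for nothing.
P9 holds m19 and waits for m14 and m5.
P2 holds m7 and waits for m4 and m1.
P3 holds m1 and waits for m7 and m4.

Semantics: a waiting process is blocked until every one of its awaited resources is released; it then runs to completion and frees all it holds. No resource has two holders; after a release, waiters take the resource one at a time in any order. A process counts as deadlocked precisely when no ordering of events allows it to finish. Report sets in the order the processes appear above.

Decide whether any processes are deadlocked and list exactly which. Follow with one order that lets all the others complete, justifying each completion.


Deadlocked: P6, P2 and P3.
Key observation: P6 -> P2 -> P6 is a circular wait — nothing in it can go first; P3 is caught in further circular waits.
A valid finishing order for the others: P4, P8, P9.
Verifying each step:
  P4 waits on nothing -> runs at once and releases m14 and m0
  P8 waits on nothing -> runs at once and releases m16 and m5
  P9: everything it awaited (m14 and m5) is free; runs, freeing m19


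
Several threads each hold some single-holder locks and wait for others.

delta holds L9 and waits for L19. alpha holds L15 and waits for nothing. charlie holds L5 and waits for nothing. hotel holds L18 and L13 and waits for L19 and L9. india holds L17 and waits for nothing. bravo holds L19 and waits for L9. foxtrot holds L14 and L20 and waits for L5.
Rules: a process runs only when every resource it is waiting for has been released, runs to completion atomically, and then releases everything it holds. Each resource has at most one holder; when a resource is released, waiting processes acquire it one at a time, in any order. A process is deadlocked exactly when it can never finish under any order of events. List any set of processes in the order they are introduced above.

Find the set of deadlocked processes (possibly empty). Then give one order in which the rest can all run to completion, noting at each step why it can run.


The deadlocked set is delta, hotel and bravo.
Key observation: the loop delta -> bravo -> delta blocks itself forever; hotel waits into the deadlock from upstream.
The rest can finish in the order charlie, india, foxtrot, alpha.
Walking it through:
  run charlie (it waits on nothing); releases L5
  run india (it waits on nothing); releases L17
  run foxtrot (all its waits — L5 — are resolved); releases L14 and L20
  run alpha (it waits on nothing); releases L15


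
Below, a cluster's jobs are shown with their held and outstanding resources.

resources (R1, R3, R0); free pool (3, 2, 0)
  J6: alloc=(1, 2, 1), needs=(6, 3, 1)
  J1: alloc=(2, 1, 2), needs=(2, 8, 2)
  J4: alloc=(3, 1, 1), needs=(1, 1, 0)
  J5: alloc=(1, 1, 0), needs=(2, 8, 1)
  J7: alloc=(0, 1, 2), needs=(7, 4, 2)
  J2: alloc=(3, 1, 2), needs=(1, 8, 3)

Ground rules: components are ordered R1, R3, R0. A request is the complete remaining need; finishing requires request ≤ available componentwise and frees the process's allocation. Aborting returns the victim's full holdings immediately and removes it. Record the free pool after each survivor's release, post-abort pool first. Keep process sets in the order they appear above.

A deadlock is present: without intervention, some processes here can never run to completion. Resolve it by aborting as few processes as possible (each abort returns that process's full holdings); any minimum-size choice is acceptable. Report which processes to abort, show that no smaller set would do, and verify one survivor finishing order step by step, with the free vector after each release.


The answer: abort J1 and J2.
Key observation: J5 could never have finished before the abort; with (5, 2, 4) returned by J1 and J2, it fits at step 4.
Why nothing smaller works — every single abort fails: J6 alone leaves J1 blocked (short on R3); J1 alone leaves J5 blocked (short on R3); J4 alone leaves J1 blocked (short on R3); J5 alone leaves J1 blocked (short on R3); J7 alone leaves J1 blocked (short on R3); J2 alone leaves J1 blocked (short on R3).
The survivors complete as J4, J6, J7, J5. Step-by-step check (starting from the post-abort pool):
  pool = (8, 4, 4)
  run J4 (needs (1, 1, 0), free (8, 4, 4)); after release of (3, 1, 1) the pool is (11, 5, 5)
  run J6 (needs (6, 3, 1), free (11, 5, 5)); after release of (1, 2, 1) the pool is (12, 7, 6)
  run J7 (needs (7, 4, 2), free (12, 7, 6)); after release of (0, 1, 2) the pool is (12, 8, 8)
  run J5 (needs (2, 8, 1), free (12, 8, 8)); after release of (1, 1, 0) the pool is (13, 9, 8)


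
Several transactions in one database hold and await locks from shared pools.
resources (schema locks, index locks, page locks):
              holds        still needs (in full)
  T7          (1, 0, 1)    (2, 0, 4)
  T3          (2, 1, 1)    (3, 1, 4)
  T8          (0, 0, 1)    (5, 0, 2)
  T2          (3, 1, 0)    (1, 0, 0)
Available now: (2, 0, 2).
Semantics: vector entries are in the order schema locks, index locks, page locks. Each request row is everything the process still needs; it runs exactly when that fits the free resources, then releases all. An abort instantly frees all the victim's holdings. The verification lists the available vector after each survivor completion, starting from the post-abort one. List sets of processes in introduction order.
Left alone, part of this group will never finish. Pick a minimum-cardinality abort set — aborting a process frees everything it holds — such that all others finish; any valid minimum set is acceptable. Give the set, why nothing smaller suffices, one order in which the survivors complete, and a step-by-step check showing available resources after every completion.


Minimum abort set: T7.
Key observation: no ordering could ever have run T3 before the abort of T7; with (1, 0, 1) back in the pool it fits at step 3.
Why nothing smaller works: aborting no one leaves the state deadlocked as given.
Survivors finish in the order: T2, T8, T3. Check, step by step (pool after the aborts first):
  pool = (3, 0, 3)
  T2: need (1, 0, 0) fits (3, 0, 3); releases (3, 1, 0), pool now (6, 1, 3)
  T8: need (5, 0, 2) fits (6, 1, 3); releases (0, 0, 1), pool now (6, 1, 4)
  T3: need (3, 1, 4) fits (6, 1, 4); releases (2, 1, 1), pool now (8, 2, 5)


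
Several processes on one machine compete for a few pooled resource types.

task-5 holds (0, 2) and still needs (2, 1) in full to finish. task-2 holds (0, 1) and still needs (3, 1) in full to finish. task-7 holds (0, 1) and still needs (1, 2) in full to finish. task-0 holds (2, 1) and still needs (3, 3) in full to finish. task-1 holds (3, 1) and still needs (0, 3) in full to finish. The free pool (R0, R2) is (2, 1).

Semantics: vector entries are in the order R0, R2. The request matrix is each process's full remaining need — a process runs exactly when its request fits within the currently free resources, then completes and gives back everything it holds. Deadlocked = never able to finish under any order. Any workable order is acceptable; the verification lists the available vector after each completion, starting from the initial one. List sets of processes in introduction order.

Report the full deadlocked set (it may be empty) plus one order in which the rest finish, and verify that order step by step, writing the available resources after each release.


The deadlocked set is empty.
Key observation: starting with task-5, each completion frees enough for the next — no one is permanently blocked.
A valid finishing order for the others: task-5, task-1, task-2, task-7, task-0. Walking it through:
  pool = (2, 1)
  run task-5 (needs (2, 1), free (2, 1)); after release of (0, 2) the pool is (2, 3)
  run task-1 (needs (0, 3), free (2, 3)); after release of (3, 1) the pool is (5, 4)
  run task-2 (needs (3, 1), free (5, 4)); after release of (0, 1) the pool is (5, 5)
  run task-7 (needs (1, 2), free (5, 5)); after release of (0, 1) the pool is (5, 6)
  run task-0 (needs (3, 3), free (5, 6)); after release of (2, 1) the pool is (7, 7)


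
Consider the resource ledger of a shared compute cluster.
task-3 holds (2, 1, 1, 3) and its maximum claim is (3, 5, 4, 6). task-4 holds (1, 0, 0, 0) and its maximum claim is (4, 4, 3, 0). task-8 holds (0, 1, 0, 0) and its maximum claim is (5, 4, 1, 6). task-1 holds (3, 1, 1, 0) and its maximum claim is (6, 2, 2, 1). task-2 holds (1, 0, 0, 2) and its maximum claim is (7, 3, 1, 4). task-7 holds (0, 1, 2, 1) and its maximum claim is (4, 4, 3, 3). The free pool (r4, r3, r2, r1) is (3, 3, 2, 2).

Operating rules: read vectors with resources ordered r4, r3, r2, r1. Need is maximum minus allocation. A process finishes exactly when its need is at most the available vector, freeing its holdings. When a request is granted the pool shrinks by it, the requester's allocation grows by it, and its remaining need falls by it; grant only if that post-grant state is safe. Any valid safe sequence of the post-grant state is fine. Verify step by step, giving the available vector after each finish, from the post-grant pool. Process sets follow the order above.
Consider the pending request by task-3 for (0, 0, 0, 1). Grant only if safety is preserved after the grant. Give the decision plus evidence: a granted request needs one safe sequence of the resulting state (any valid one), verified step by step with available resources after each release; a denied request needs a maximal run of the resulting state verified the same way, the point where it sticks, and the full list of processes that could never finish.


DENY. Granting would leave the state unsafe.
Key observation: task-1, task-4 can finish, but then (7, 4, 3, 1) is all there is, and the blocked group's r1 demands exceed it.
On the post-grant state, task-1, task-4 is a maximal run — nothing extends it. Verifying each step:
  pool = (3, 3, 2, 1)
  task-1 needs (3, 1, 1, 1) <= (3, 3, 2, 1) -> finishes; pool += (3, 1, 1, 0) = (6, 4, 3, 1)
  task-4 needs (3, 4, 3, 0) <= (6, 4, 3, 1) -> finishes; pool += (1, 0, 0, 0) = (7, 4, 3, 1)
  task-3 cannot run: need (1, 4, 3, 2) vs free (7, 4, 3, 1) (insufficient r1)
  task-8 cannot run: need (5, 3, 1, 6) vs free (7, 4, 3, 1) (insufficient r1)
  task-2 cannot run: need (6, 3, 1, 2) vs free (7, 4, 3, 1) (insufficient r1)
  task-7 cannot run: need (4, 3, 1, 2) vs free (7, 4, 3, 1) (insufficient r1)
Post-grant, the permanently blocked set is task-3, task-8, task-2 and task-7.


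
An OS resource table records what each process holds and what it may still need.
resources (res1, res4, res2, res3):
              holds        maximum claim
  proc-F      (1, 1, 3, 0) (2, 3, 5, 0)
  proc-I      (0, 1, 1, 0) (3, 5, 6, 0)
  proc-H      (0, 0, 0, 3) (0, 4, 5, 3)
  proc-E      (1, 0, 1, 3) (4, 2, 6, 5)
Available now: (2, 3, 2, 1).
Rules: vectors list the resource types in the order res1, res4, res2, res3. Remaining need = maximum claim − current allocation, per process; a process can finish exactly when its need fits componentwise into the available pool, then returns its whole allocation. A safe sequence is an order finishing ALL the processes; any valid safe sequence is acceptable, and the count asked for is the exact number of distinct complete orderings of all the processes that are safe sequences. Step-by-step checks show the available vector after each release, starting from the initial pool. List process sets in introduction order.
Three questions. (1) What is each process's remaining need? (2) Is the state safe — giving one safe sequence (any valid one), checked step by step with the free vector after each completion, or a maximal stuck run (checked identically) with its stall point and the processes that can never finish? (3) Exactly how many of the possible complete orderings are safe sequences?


(1) Remaining need (order res1, res4, res2, res3):
  proc-F: (1, 2, 2, 0)
  proc-I: (3, 4, 5, 0)
  proc-H: (0, 4, 5, 0)
  proc-E: (3, 2, 5, 2)
(2) SAFE, for example via the order proc-F, proc-I, proc-H, proc-E.
Key observation: proc-F is the earliest step where a requested resource binds exactly: need (1, 2, 2, 0), pool (2, 3, 2, 1) at its turn.
Walking it through:
  pool = (2, 3, 2, 1)
  run proc-F (needs (1, 2, 2, 0), free (2, 3, 2, 1)); after release of (1, 1, 3, 0) the pool is (3, 4, 5, 1)
  run proc-I (needs (3, 4, 5, 0), free (3, 4, 5, 1)); after release of (0, 1, 1, 0) the pool is (3, 5, 6, 1)
  run proc-H (needs (0, 4, 5, 0), free (3, 5, 6, 1)); after release of (0, 0, 0, 3) the pool is (3, 5, 6, 4)
  run proc-E (needs (3, 2, 5, 2), free (3, 5, 6, 4)); after release of (1, 0, 1, 3) the pool is (4, 5, 7, 7)
(3) The exact count: 3 of the possible complete orderings are safe sequences.
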